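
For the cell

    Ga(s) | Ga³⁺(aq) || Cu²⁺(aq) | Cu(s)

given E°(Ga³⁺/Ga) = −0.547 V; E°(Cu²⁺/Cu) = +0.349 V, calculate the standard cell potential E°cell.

+0.896 V

By convention the left-hand electrode in cell notation is the anode (oxidation) and the right-hand electrode is the cathode (reduction).
E°cell = E°(right) − E°(left) = +0.349 − (−0.547) = +0.896 V.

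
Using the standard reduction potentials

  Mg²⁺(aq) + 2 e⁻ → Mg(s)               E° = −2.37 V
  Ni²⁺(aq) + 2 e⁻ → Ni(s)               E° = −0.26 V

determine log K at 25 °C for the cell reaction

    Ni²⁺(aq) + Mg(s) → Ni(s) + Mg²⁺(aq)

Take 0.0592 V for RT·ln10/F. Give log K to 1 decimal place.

The Ni²⁺/Ni couple is reduced (cathode); E°cell = −0.26 − (−2.37) = +2.11 V with n = 2.
At equilibrium E = 0, so log K = nE°cell / 0.0592 = (2)(+2.11) / 0.0592 = 71.3.

log K = 71.3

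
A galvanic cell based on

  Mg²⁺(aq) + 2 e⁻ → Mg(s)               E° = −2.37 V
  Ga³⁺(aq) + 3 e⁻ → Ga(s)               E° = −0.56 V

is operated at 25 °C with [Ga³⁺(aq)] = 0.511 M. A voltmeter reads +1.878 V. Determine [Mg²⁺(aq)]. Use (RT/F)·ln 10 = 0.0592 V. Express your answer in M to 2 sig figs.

The Ga³⁺/Ga couple has the larger reduction potential, so it is the cathode: E°cell = −0.56 − (−2.37) = +1.81 V and n = 6.
Rearranging E = E° − (0.0592/n)·log Q gives log Q = 6(+1.81 − (+1.878))/0.0592 = −6.892.
Balancing electrons gives 2 Ga³⁺(aq) + 3 Mg(s) → 2 Ga(s) + 3 Mg²⁺(aq); thus Q = [Mg²⁺(aq)]^3 / [Ga³⁺(aq)]^2.
Substituting the known concentrations and solving, log [Mg²⁺(aq)] = −2.492 and [Mg²⁺(aq)] = 0.0032 M.

0.0032 M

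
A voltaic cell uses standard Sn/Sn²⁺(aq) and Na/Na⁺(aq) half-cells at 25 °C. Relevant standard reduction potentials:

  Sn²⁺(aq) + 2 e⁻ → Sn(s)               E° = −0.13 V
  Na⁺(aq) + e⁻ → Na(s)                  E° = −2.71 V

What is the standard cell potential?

+2.58 V

The Sn²⁺/Sn couple has the higher E°, so Sn ion is reduced (cathode) and Na is oxidized (anode).
E°cell = E°(cathode) − E°(anode) = −0.13 − (−2.71) = +2.58 V.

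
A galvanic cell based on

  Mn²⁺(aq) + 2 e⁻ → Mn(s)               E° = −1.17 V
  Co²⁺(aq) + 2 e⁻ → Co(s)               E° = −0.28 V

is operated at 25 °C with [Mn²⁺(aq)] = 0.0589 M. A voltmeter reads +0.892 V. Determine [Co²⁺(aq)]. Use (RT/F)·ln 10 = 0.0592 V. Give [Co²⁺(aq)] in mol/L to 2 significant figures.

With Co²⁺/Co at the cathode and Mn²⁺/Mn at the anode, E°cell = −0.28 − (−1.17) = +0.89 V (n = 2).
Since E = E° − (0.0592/n)·log Q, log Q = n(E° − E)/0.0592 = −0.068.
The balanced reaction is Co²⁺(aq) + Mn(s) → Co(s) + Mn²⁺(aq), so Q = [Mn²⁺(aq)] / [Co²⁺(aq)].
Solving for the unknown gives log [Co²⁺(aq)] = −1.162, so [Co²⁺(aq)] ≈ 0.069 M.

0.069 M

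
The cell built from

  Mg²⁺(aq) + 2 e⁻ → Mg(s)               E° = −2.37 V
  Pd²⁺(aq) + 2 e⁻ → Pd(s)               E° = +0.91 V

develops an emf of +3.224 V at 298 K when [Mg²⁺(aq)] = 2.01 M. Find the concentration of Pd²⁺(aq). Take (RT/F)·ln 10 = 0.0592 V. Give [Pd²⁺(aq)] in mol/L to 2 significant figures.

Pd²⁺/Pd is the cathode (higher E°); E°cell = +0.91 − (−2.37) = +3.28 V with n = 2.
From the Nernst equation, log Q = n(E° − E)/0.0592 = 2·(+3.28 − (+3.224))/0.0592 = 1.892.
The balanced reaction is Pd²⁺(aq) + Mg(s) → Pd(s) + Mg²⁺(aq), so Q = [Mg²⁺(aq)] / [Pd²⁺(aq)].
Solving for the unknown gives log [Pd²⁺(aq)] = −1.589, so [Pd²⁺(aq)] ≈ 0.026 M.

0.026 M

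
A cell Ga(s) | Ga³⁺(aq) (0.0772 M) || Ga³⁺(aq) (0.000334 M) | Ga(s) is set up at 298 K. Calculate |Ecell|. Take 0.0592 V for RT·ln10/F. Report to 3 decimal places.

0.047 V

For a concentration cell E°cell = 0, since both electrodes use the same couple.
The compartment with the higher Ga³⁺(aq) concentration (0.0772 M) acts as the cathode; ions are reduced there and produced at the dilute (0.000334 M) anode.
With n = 3, Ecell = −(0.0592/3)·log([dilute]/[conc]) = −(0.0592/3)·log(0.000334/0.0772) = +0.047 V.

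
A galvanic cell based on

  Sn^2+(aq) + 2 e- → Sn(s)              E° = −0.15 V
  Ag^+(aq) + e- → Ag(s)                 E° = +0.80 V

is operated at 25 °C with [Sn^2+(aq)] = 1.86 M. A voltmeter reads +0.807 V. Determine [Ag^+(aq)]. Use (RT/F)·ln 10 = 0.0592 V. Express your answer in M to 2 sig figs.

The Ag⁺/Ag couple has the larger reduction potential, so it is the cathode: E°cell = +0.80 − (−0.15) = +0.95 V and n = 2.
Rearranging E = E° − (0.0592/n)·log Q gives log Q = 2(+0.95 − (+0.807))/0.0592 = 4.831.
For 2 Ag^+(aq) + Sn(s) → 2 Ag(s) + Sn^2+(aq), the reaction quotient is Q = [Sn^2+(aq)] / [Ag^+(aq)]^2.
Isolating [Ag^+(aq)] in Q = 10^{4.831} yields log [Ag^+(aq)] = −2.281, i.e. 0.0052 M.

0.0052 M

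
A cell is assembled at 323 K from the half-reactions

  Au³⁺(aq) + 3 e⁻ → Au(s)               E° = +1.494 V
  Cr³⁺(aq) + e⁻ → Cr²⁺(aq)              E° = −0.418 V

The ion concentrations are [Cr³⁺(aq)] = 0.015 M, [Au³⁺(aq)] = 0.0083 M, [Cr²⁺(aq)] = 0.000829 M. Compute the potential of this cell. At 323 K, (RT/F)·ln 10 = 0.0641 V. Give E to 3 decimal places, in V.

+1.787 V

Since E°(Au³⁺/Au) > E°(Cr³⁺/Cr²⁺), Au³⁺/Au serves as the cathode.
E°cell = E°cat − E°an = +1.494 − (−0.418) = +1.912 V; n = 3.
For the overall reaction Au³⁺(aq) + 3 Cr²⁺(aq) → Au(s) + 3 Cr³⁺(aq), Q = [Cr³⁺(aq)]^3 / ([Au³⁺(aq)]·[Cr²⁺(aq)]^3) = 7.14×10^5, giving log Q = 5.854.
By the Nernst equation, E = +1.912 − (0.0641/3)·(5.854) = +1.787 V.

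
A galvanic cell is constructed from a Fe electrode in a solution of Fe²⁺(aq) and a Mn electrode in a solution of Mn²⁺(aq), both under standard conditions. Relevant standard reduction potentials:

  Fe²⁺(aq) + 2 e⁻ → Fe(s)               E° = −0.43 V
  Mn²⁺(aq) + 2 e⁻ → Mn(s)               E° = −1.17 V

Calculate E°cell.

Of the two couples in this cell, the one with the more positive reduction potential is reduced at the cathode: here that is Fe²⁺/Fe (−0.43 V); Mn²⁺/Mn (−1.17 V) is the anode.
E°cell = E°(cathode) − E°(anode) = −0.43 − (−1.17) = +0.74 V.

+0.74 V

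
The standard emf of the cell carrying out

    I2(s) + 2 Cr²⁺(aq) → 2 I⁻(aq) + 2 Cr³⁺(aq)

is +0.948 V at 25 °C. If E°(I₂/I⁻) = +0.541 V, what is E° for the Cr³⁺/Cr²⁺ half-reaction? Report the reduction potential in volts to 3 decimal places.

In the reaction as written the I₂/I⁻ couple is reduced (cathode) and Cr³⁺/Cr²⁺ is oxidized (anode), so E°cell = E°(I₂/I⁻) − E°(Cr³⁺/Cr²⁺).
E°(Cr³⁺/Cr²⁺) = E°(cathode) − E°cell = +0.541 − (+0.948) = −0.407 V.

−0.407 V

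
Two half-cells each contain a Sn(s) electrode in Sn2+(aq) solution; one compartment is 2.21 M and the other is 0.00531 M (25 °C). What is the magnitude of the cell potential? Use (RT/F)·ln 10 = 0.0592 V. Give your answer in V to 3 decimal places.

For a concentration cell E°cell = 0, since both electrodes use the same couple.
The compartment with the higher Sn2+(aq) concentration (2.21 M) acts as the cathode; ions are reduced there and produced at the dilute (0.00531 M) anode.
With n = 2, Ecell = −(0.0592/2)·log([dilute]/[conc]) = −(0.0592/2)·log(0.00531/2.21) = +0.078 V.

0.078 V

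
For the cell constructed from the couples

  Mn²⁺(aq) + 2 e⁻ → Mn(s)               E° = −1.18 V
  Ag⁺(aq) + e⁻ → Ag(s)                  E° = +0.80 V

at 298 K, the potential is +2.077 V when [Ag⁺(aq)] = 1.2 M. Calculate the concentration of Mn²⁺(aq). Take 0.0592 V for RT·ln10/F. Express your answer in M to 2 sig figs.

The Ag⁺/Ag couple has the larger reduction potential, so it is the cathode: E°cell = +0.80 − (−1.18) = +1.98 V and n = 2.
Since E = E° − (0.0592/n)·log Q, log Q = n(E° − E)/0.0592 = −3.277.
For 2 Ag⁺(aq) + Mn(s) → 2 Ag(s) + Mn²⁺(aq), the reaction quotient is Q = [Mn²⁺(aq)] / [Ag⁺(aq)]^2.
Substituting the known concentrations and solving, log [Mn²⁺(aq)] = −3.119 and [Mn²⁺(aq)] = 0.00076 M.

0.00076 M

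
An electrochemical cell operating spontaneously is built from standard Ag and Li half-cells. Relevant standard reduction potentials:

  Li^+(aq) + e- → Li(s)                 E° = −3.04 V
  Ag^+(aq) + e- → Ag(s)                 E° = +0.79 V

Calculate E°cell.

+3.83 V

The Ag⁺/Ag couple has the higher E°, so Ag ion is reduced (cathode) and Li is oxidized (anode).
E°cell = E°(cathode) − E°(anode) = +0.79 − (−3.04) = +3.83 V.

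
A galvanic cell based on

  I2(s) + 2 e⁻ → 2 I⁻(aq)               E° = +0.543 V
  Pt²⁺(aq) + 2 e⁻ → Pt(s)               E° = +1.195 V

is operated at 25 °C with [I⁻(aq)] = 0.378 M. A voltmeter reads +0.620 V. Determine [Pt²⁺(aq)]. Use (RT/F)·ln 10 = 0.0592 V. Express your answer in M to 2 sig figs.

With Pt²⁺/Pt at the cathode and I₂/I⁻ at the anode, E°cell = +1.195 − (+0.543) = +0.652 V (n = 2).
Since E = E° − (0.0592/n)·log Q, log Q = n(E° − E)/0.0592 = 1.081.
For Pt²⁺(aq) + 2 I⁻(aq) → Pt(s) + I2(s), the reaction quotient is Q = 1 / ([Pt²⁺(aq)]·[I⁻(aq)]^2).
Solving for the unknown gives log [Pt²⁺(aq)] = −0.236, so [Pt²⁺(aq)] ≈ 0.58 M.

0.58 M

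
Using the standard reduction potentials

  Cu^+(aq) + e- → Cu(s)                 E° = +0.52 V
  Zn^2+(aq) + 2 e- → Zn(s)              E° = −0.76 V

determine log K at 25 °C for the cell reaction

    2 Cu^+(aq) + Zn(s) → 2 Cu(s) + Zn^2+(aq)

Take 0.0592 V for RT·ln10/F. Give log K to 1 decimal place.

log K = 43.2

The Cu⁺/Cu couple is reduced (cathode); E°cell = +0.52 − (−0.76) = +1.28 V with n = 2.
At equilibrium E = 0, so log K = nE°cell / 0.0592 = (2)(+1.28) / 0.0592 = 43.2.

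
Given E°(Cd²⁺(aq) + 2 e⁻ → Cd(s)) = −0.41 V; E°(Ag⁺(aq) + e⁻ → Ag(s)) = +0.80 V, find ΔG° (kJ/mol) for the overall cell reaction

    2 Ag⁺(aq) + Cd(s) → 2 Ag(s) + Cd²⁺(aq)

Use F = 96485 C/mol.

−233 kJ/mol

In the reaction as written Ag⁺(aq) is reduced, so the Ag⁺/Ag couple is the cathode and Cd²⁺/Cd is the anode.
E°cell = +0.80 − (−0.41) = +1.21 V; balancing electrons gives n = 2.
ΔG° = −nFE°cell = −(2)(96485)(+1.21) J/mol = −233 kJ/mol.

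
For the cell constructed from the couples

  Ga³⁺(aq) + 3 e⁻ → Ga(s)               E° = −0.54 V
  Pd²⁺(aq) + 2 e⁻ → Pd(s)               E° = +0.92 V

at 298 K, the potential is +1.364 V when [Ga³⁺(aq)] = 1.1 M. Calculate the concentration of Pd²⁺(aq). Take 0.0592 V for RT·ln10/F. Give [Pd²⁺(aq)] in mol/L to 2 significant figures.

With Pd²⁺/Pd at the cathode and Ga³⁺/Ga at the anode, E°cell = +0.92 − (−0.54) = +1.46 V (n = 6).
From the Nernst equation, log Q = n(E° − E)/0.0592 = 6·(+1.46 − (+1.364))/0.0592 = 9.730.
For 3 Pd²⁺(aq) + 2 Ga(s) → 3 Pd(s) + 2 Ga³⁺(aq), the reaction quotient is Q = [Ga³⁺(aq)]^2 / [Pd²⁺(aq)]^3.
Substituting the known concentrations and solving, log [Pd²⁺(aq)] = −3.216 and [Pd²⁺(aq)] = 0.00061 M.

0.00061 M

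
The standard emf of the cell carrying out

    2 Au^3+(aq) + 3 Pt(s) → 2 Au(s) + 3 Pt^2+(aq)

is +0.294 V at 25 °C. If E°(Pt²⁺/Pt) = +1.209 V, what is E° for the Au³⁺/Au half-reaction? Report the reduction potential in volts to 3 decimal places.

In the reaction as written the Au³⁺/Au couple is reduced (cathode) and Pt²⁺/Pt is oxidized (anode), so E°cell = E°(Au³⁺/Au) − E°(Pt²⁺/Pt).
E°(Au³⁺/Au) = E°cell + E°(anode) = +0.294 + (+1.209) = +1.503 V.

+1.503 V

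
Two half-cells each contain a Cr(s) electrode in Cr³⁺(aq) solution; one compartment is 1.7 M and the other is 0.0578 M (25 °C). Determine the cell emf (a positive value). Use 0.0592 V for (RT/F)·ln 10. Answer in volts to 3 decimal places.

0.029 V

For a concentration cell E°cell = 0, since both electrodes use the same couple.
The compartment with the higher Cr³⁺(aq) concentration (1.7 M) acts as the cathode; ions are reduced there and produced at the dilute (0.0578 M) anode.
With n = 3, Ecell = −(0.0592/3)·log([dilute]/[conc]) = −(0.0592/3)·log(0.0578/1.7) = +0.029 V.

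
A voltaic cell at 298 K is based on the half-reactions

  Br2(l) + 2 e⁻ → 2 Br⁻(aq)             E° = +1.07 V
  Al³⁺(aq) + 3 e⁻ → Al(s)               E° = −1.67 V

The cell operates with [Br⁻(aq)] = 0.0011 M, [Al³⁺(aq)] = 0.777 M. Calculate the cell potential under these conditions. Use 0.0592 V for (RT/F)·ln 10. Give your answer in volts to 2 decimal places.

Br₂/Br⁻ is reduced (cathode, E° = +1.07 V) and Al³⁺/Al is oxidized (anode).
E°cell = E°cat − E°an = +1.07 − (−1.67) = +2.74 V; n = 6.
The balanced reaction is 3 Br2(l) + 2 Al(s) → 6 Br⁻(aq) + 2 Al³⁺(aq), so Q = [Br⁻(aq)]^6·[Al³⁺(aq)]^2 = 1.07×10^−18 and log Q = −17.971.
E = E° − (0.0592/n)·log Q = +2.74 − (0.0592/6)(−17.971) = +2.92 V.

+2.92 V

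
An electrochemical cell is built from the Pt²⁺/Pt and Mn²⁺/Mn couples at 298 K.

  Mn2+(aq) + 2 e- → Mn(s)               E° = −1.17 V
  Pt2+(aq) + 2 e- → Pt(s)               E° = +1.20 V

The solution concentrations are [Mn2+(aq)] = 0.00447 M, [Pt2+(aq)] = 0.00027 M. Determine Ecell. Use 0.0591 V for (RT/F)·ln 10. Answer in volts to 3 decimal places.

Pt²⁺/Pt is reduced (cathode, E° = +1.20 V) and Mn²⁺/Mn is oxidized (anode).
E°cell = E°cat − E°an = +1.20 − (−1.17) = +2.37 V; n = 2.
For the overall reaction Pt2+(aq) + Mn(s) → Pt(s) + Mn2+(aq), Q = [Mn2+(aq)] / [Pt2+(aq)] = 16.6, giving log Q = 1.219.
By the Nernst equation, E = +2.37 − (0.0591/2)·(1.219) = +2.334 V.

+2.334 V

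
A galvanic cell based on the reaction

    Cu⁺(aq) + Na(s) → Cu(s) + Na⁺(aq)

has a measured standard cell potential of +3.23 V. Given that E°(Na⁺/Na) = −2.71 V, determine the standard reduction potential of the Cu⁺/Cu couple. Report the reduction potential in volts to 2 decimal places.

+0.52 V

In the reaction as written the Cu⁺/Cu couple is reduced (cathode) and Na⁺/Na is oxidized (anode), so E°cell = E°(Cu⁺/Cu) − E°(Na⁺/Na).
E°(Cu⁺/Cu) = E°cell + E°(anode) = +3.23 + (−2.71) = +0.52 V.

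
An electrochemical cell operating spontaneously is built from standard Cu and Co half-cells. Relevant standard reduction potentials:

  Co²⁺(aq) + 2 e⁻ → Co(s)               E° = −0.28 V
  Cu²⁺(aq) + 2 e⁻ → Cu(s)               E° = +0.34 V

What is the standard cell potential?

Of the two couples in this cell, the one with the more positive reduction potential is reduced at the cathode: here that is Cu²⁺/Cu (+0.34 V); Co²⁺/Co (−0.28 V) is the anode.
E°cell = E°(cathode) − E°(anode) = +0.34 − (−0.28) = +0.62 V.

+0.62 V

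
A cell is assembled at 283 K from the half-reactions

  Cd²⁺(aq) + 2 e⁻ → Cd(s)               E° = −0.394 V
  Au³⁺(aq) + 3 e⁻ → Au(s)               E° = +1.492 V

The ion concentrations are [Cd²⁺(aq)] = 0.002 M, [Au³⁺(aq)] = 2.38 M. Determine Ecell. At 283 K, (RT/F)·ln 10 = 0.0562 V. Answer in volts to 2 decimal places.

Since E°(Au³⁺/Au) > E°(Cd²⁺/Cd), Au³⁺/Au serves as the cathode.
E°cell = E°cat − E°an = +1.492 − (−0.394) = +1.886 V; n = 6.
Balancing gives 2 Au³⁺(aq) + 3 Cd(s) → 2 Au(s) + 3 Cd²⁺(aq); hence Q = [Cd²⁺(aq)]^3 / [Au³⁺(aq)]^2 = 1.41×10^−9 (log Q = −8.850).
Applying E = E° − (RT ln10/nF)·log Q gives +1.886 − (0.0562/6)(−8.850) = +1.97 V.

+1.97 V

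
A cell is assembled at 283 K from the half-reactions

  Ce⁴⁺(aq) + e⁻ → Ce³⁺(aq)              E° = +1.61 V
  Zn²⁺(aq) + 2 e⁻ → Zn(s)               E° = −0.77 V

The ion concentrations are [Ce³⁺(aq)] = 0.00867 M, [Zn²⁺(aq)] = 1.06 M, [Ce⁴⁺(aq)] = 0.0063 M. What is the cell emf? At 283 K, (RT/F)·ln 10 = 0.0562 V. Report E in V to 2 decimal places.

+2.37 V

The Ce⁴⁺/Ce³⁺ couple has the more positive E°, so it is the cathode; Zn²⁺/Zn is the anode.
E°cell = E°cat − E°an = +1.61 − (−0.77) = +2.38 V; n = 2.
For the overall reaction 2 Ce⁴⁺(aq) + Zn(s) → 2 Ce³⁺(aq) + Zn²⁺(aq), Q = ([Ce³⁺(aq)]^2·[Zn²⁺(aq)]) / [Ce⁴⁺(aq)]^2 = 2.01, giving log Q = 0.303.
By the Nernst equation, E = +2.38 − (0.0562/2)·(0.303) = +2.37 V.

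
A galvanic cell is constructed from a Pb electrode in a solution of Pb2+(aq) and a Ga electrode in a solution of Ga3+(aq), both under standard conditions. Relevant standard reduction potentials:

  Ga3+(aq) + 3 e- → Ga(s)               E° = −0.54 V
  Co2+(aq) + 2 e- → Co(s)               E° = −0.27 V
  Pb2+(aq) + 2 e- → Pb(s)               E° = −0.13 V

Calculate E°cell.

+0.41 V

The Pb²⁺/Pb couple has the higher E°, so Pb ion is reduced (cathode) and Ga is oxidized (anode).
E°cell = E°(cathode) − E°(anode) = −0.13 − (−0.54) = +0.41 V.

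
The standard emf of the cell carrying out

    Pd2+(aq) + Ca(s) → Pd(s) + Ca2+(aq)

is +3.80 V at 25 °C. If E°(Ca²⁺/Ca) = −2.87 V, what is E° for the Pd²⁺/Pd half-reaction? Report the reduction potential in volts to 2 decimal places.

+0.93 V

In the reaction as written the Pd²⁺/Pd couple is reduced (cathode) and Ca²⁺/Ca is oxidized (anode), so E°cell = E°(Pd²⁺/Pd) − E°(Ca²⁺/Ca).
E°(Pd²⁺/Pd) = E°cell + E°(anode) = +3.80 + (−2.87) = +0.93 V.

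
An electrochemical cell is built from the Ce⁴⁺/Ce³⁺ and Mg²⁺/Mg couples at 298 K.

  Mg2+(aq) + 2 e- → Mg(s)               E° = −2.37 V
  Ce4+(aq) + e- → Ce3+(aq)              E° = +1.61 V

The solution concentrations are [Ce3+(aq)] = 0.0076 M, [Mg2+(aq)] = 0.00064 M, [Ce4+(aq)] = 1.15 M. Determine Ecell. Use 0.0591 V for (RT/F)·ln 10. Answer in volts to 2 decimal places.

+4.20 V

The Ce⁴⁺/Ce³⁺ couple has the more positive E°, so it is the cathode; Mg²⁺/Mg is the anode.
E°cell = +1.61 − (−2.37) = +3.98 V, with n = 2 electrons transferred.
Balancing gives 2 Ce4+(aq) + Mg(s) → 2 Ce3+(aq) + Mg2+(aq); hence Q = ([Ce3+(aq)]^2·[Mg2+(aq)]) / [Ce4+(aq)]^2 = 2.8×10^−8 (log Q = −7.554).
Applying E = E° − (RT ln10/nF)·log Q gives +3.98 − (0.0591/2)(−7.554) = +4.20 V.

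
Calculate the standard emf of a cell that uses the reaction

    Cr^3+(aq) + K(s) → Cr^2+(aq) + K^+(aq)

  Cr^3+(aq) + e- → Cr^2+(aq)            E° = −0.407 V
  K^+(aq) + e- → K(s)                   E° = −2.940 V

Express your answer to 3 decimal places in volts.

+2.533 V

In the reaction as written, Cr^3+(aq) is reduced (cathode) and K^+(aq) is produced by oxidation at the anode.
E°cell = E°(cathode) − E°(anode) = −0.407 − (−2.940) = +2.533 V.
The positive value indicates the reaction is spontaneous as written.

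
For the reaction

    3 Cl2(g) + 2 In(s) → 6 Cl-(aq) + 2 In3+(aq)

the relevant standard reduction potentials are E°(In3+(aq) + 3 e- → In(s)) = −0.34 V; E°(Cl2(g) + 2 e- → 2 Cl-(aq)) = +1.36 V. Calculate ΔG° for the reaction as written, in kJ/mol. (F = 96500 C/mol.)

−984 kJ/mol

In the reaction as written Cl2(g) is reduced, so the Cl₂/Cl⁻ couple is the cathode and In³⁺/In is the anode.
E°cell = +1.36 − (−0.34) = +1.70 V; balancing electrons gives n = 6.
ΔG° = −nFE°cell = −(6)(96500)(+1.70) J/mol = −984 kJ/mol.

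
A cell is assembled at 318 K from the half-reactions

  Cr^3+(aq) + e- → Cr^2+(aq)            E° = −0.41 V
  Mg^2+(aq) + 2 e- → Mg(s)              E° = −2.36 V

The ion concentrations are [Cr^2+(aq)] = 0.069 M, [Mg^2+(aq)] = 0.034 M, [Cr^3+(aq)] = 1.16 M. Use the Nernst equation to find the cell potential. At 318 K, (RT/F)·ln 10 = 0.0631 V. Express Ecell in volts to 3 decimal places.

The Cr³⁺/Cr²⁺ couple has the more positive E°, so it is the cathode; Mg²⁺/Mg is the anode.
The standard potential is −0.41 − (−2.36) = +1.95 V and the balanced reaction transfers n = 2 electrons.
For the overall reaction 2 Cr^3+(aq) + Mg(s) → 2 Cr^2+(aq) + Mg^2+(aq), Q = ([Cr^2+(aq)]^2·[Mg^2+(aq)]) / [Cr^3+(aq)]^2 = 0.00012, giving log Q = −3.920.
E = E° − (0.0631/n)·log Q = +1.95 − (0.0631/2)(−3.920) = +2.074 V.

+2.074 V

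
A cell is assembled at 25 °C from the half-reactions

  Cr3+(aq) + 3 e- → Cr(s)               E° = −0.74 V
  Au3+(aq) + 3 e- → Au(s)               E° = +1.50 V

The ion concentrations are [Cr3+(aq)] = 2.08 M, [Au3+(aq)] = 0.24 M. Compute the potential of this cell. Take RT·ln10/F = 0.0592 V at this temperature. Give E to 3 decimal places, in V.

+2.221 V

The Au³⁺/Au couple has the more positive E°, so it is the cathode; Cr³⁺/Cr is the anode.
The standard potential is +1.50 − (−0.74) = +2.24 V and the balanced reaction transfers n = 3 electrons.
Balancing gives Au3+(aq) + Cr(s) → Au(s) + Cr3+(aq); hence Q = [Cr3+(aq)] / [Au3+(aq)] = 8.67 (log Q = 0.938).
Applying E = E° − (RT ln10/nF)·log Q gives +2.24 − (0.0592/3)(0.938) = +2.221 V.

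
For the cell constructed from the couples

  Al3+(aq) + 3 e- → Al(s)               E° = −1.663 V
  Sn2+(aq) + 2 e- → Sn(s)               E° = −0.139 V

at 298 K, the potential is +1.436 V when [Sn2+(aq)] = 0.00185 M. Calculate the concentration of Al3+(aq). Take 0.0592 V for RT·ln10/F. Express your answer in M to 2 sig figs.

2.3 M

With Sn²⁺/Sn at the cathode and Al³⁺/Al at the anode, E°cell = −0.139 − (−1.663) = +1.524 V (n = 6).
From the Nernst equation, log Q = n(E° − E)/0.0592 = 6·(+1.524 − (+1.436))/0.0592 = 8.919.
Balancing electrons gives 3 Sn2+(aq) + 2 Al(s) → 3 Sn(s) + 2 Al3+(aq); thus Q = [Al3+(aq)]^2 / [Sn2+(aq)]^3.
Solving for the unknown gives log [Al3+(aq)] = 0.360, so [Al3+(aq)] ≈ 2.3 M.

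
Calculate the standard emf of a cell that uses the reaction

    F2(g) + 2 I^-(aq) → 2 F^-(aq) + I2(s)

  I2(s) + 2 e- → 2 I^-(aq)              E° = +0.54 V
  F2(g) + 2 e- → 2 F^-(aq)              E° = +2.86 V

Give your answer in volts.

+2.32 V

F2(g) gains electrons, so the F₂/F⁻ couple is the cathode; the I₂/I⁻ couple is the anode.
E°cell = E°(cathode) − E°(anode) = +2.86 − (+0.54) = +2.32 V.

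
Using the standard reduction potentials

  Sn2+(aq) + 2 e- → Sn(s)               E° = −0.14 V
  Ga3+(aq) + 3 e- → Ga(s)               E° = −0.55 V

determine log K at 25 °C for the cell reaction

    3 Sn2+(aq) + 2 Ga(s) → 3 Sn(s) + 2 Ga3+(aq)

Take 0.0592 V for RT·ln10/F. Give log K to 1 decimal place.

log K = 41.6

The Sn²⁺/Sn couple is reduced (cathode); E°cell = −0.14 − (−0.55) = +0.41 V with n = 6.
At equilibrium E = 0, so log K = nE°cell / 0.0592 = (6)(+0.41) / 0.0592 = 41.6.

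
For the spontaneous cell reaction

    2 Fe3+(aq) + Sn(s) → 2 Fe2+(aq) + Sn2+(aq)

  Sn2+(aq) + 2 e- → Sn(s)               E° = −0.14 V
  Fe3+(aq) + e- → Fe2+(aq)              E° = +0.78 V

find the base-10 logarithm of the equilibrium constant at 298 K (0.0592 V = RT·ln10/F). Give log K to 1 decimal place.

log K = 31.1

The Fe³⁺/Fe²⁺ couple is reduced (cathode); E°cell = +0.78 − (−0.14) = +0.92 V with n = 2.
At equilibrium E = 0, so log K = nE°cell / 0.0592 = (2)(+0.92) / 0.0592 = 31.1.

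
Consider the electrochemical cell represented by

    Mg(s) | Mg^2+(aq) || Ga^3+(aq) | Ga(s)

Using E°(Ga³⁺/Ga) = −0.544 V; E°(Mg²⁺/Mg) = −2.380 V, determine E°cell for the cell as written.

+1.836 V

By convention the left-hand electrode in cell notation is the anode (oxidation) and the right-hand electrode is the cathode (reduction).
E°cell = E°(right) − E°(left) = −0.544 − (−2.380) = +1.836 V.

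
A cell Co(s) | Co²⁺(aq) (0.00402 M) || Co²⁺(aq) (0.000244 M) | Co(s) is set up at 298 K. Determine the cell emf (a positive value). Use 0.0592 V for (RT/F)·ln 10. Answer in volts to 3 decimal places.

For a concentration cell E°cell = 0, since both electrodes use the same couple.
The compartment with the higher Co²⁺(aq) concentration (0.00402 M) acts as the cathode; ions are reduced there and produced at the dilute (0.000244 M) anode.
With n = 2, Ecell = −(0.0592/2)·log([dilute]/[conc]) = −(0.0592/2)·log(0.000244/0.00402) = +0.036 V.

0.036 V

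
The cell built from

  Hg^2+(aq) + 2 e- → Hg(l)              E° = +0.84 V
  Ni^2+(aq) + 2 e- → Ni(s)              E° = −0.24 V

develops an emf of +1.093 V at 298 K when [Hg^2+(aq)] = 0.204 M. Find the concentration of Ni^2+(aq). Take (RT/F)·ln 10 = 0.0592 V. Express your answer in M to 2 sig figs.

0.074 M

Hg²⁺/Hg is the cathode (higher E°); E°cell = +0.84 − (−0.24) = +1.08 V with n = 2.
Rearranging E = E° − (0.0592/n)·log Q gives log Q = 2(+1.08 − (+1.093))/0.0592 = −0.439.
For Hg^2+(aq) + Ni(s) → Hg(l) + Ni^2+(aq), the reaction quotient is Q = [Ni^2+(aq)] / [Hg^2+(aq)].
Solving for the unknown gives log [Ni^2+(aq)] = −1.129, so [Ni^2+(aq)] ≈ 0.074 M.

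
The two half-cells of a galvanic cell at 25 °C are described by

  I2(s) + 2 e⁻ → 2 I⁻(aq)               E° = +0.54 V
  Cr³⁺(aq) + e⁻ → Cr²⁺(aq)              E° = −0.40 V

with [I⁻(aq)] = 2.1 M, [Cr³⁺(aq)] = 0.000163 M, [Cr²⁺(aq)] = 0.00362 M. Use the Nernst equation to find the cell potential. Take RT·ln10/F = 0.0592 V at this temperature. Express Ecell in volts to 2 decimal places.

+1.00 V

The I₂/I⁻ couple has the more positive E°, so it is the cathode; Cr³⁺/Cr²⁺ is the anode.
The standard potential is +0.54 − (−0.40) = +0.94 V and the balanced reaction transfers n = 2 electrons.
Balancing gives I2(s) + 2 Cr²⁺(aq) → 2 I⁻(aq) + 2 Cr³⁺(aq); hence Q = ([I⁻(aq)]^2·[Cr³⁺(aq)]^2) / [Cr²⁺(aq)]^2 = 0.00894 (log Q = −2.049).
By the Nernst equation, E = +0.94 − (0.0592/2)·(−2.049) = +1.00 V.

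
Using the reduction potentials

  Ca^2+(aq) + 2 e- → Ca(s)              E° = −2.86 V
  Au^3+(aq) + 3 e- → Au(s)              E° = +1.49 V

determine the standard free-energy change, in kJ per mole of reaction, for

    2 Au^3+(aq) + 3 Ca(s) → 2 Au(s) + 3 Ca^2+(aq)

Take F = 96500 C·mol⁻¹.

In the reaction as written Au^3+(aq) is reduced, so the Au³⁺/Au couple is the cathode and Ca²⁺/Ca is the anode.
E°cell = +1.49 − (−2.86) = +4.35 V; balancing electrons gives n = 6.
ΔG° = −nFE°cell = −(6)(96500)(+4.35) J/mol = −2519 kJ/mol.

−2519 kJ/mol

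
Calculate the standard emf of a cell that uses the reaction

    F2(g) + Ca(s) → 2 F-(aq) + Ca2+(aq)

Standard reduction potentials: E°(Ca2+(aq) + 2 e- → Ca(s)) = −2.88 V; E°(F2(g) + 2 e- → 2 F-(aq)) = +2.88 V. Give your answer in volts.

F2(g) gains electrons, so the F₂/F⁻ couple is the cathode; the Ca²⁺/Ca couple is the anode.
E°cell = E°(cathode) − E°(anode) = +2.88 − (−2.88) = +5.76 V.
The positive value indicates the reaction is spontaneous as written.

+5.76 V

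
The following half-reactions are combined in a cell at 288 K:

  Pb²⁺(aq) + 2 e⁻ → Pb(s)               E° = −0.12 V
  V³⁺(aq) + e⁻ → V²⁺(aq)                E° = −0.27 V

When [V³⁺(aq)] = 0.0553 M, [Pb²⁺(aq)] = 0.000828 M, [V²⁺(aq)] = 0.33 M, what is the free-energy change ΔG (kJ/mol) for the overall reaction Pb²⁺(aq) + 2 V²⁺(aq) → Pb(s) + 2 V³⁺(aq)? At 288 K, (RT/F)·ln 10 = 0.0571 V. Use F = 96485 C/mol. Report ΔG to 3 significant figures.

−20.5 kJ/mol

With Pb²⁺/Pb reduced at the cathode, E°cell = −0.12 − (−0.27) = +0.15 V and n = 2.
Here Q = [V³⁺(aq)]^2 / ([Pb²⁺(aq)]·[V²⁺(aq)]^2) = 33.9 (log Q = 1.530), giving E = +0.15 − (0.0571/2)·(1.530) = +0.1063 V.
Finally ΔG = −nFE = −(2)(96485 C/mol)(+0.1063 V) = −20.5 kJ/mol.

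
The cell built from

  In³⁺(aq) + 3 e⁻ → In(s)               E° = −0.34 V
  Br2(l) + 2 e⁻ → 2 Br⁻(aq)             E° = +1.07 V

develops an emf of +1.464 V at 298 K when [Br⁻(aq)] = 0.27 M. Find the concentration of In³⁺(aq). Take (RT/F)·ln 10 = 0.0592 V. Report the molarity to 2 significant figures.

0.093 M

With Br₂/Br⁻ at the cathode and In³⁺/In at the anode, E°cell = +1.07 − (−0.34) = +1.41 V (n = 6).
From the Nernst equation, log Q = n(E° − E)/0.0592 = 6·(+1.41 − (+1.464))/0.0592 = −5.473.
For 3 Br2(l) + 2 In(s) → 6 Br⁻(aq) + 2 In³⁺(aq), the reaction quotient is Q = [Br⁻(aq)]^6·[In³⁺(aq)]^2.
Substituting the known concentrations and solving, log [In³⁺(aq)] = −1.031 and [In³⁺(aq)] = 0.093 M.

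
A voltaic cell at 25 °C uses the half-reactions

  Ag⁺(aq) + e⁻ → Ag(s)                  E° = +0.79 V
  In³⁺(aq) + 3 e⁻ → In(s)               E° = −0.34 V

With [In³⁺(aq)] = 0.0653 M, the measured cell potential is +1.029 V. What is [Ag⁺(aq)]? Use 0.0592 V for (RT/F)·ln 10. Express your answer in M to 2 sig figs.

Ag⁺/Ag is the cathode (higher E°); E°cell = +0.79 − (−0.34) = +1.13 V with n = 3.
Since E = E° − (0.0592/n)·log Q, log Q = n(E° − E)/0.0592 = 5.118.
Balancing electrons gives 3 Ag⁺(aq) + In(s) → 3 Ag(s) + In³⁺(aq); thus Q = [In³⁺(aq)] / [Ag⁺(aq)]^3.
Solving for the unknown gives log [Ag⁺(aq)] = −2.101, so [Ag⁺(aq)] ≈ 0.0079 M.

0.0079 M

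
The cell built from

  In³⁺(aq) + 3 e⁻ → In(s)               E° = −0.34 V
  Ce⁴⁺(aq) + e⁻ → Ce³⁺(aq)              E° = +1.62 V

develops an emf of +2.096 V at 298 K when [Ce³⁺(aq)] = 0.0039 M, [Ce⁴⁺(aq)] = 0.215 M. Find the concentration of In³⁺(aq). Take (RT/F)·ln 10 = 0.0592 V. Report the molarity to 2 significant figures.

0.021 M

With Ce⁴⁺/Ce³⁺ at the cathode and In³⁺/In at the anode, E°cell = +1.62 − (−0.34) = +1.96 V (n = 3).
From the Nernst equation, log Q = n(E° − E)/0.0592 = 3·(+1.96 − (+2.096))/0.0592 = −6.892.
Balancing electrons gives 3 Ce⁴⁺(aq) + In(s) → 3 Ce³⁺(aq) + In³⁺(aq); thus Q = ([Ce³⁺(aq)]^3·[In³⁺(aq)]) / [Ce⁴⁺(aq)]^3.
Substituting the known concentrations and solving, log [In³⁺(aq)] = −1.668 and [In³⁺(aq)] = 0.021 M.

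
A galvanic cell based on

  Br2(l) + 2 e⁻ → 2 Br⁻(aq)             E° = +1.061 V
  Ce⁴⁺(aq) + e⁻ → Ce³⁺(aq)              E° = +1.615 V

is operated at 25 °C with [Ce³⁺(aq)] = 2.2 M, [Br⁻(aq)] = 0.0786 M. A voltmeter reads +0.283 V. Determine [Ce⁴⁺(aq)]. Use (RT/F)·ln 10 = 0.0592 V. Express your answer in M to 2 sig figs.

0.00074 M

Ce⁴⁺/Ce³⁺ is the cathode (higher E°); E°cell = +1.615 − (+1.061) = +0.554 V with n = 2.
Rearranging E = E° − (0.0592/n)·log Q gives log Q = 2(+0.554 − (+0.283))/0.0592 = 9.155.
The balanced reaction is 2 Ce⁴⁺(aq) + 2 Br⁻(aq) → 2 Ce³⁺(aq) + Br2(l), so Q = [Ce³⁺(aq)]^2 / ([Ce⁴⁺(aq)]^2·[Br⁻(aq)]^2).
Isolating [Ce⁴⁺(aq)] in Q = 10^{9.155} yields log [Ce⁴⁺(aq)] = −3.130, i.e. 0.00074 M.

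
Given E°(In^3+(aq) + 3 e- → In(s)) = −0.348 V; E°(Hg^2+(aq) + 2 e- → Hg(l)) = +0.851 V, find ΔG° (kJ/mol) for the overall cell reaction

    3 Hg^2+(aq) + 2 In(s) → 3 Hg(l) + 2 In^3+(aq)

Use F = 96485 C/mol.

In the reaction as written Hg^2+(aq) is reduced, so the Hg²⁺/Hg couple is the cathode and In³⁺/In is the anode.
E°cell = +0.851 − (−0.348) = +1.199 V; balancing electrons gives n = 6.
ΔG° = −nFE°cell = −(6)(96485)(+1.199) J/mol = −694 kJ/mol.

−694 kJ/mol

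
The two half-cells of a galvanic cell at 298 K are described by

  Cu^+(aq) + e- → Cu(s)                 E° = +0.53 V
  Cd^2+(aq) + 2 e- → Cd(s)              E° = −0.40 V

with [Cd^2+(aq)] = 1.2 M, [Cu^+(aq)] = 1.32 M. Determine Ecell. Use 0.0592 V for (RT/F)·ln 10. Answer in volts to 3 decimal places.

+0.935 V

Since E°(Cu⁺/Cu) > E°(Cd²⁺/Cd), Cu⁺/Cu serves as the cathode.
The standard potential is +0.53 − (−0.40) = +0.93 V and the balanced reaction transfers n = 2 electrons.
The balanced reaction is 2 Cu^+(aq) + Cd(s) → 2 Cu(s) + Cd^2+(aq), so Q = [Cd^2+(aq)] / [Cu^+(aq)]^2 = 0.689 and log Q = −0.162.
Applying E = E° − (RT ln10/nF)·log Q gives +0.93 − (0.0592/2)(−0.162) = +0.935 V.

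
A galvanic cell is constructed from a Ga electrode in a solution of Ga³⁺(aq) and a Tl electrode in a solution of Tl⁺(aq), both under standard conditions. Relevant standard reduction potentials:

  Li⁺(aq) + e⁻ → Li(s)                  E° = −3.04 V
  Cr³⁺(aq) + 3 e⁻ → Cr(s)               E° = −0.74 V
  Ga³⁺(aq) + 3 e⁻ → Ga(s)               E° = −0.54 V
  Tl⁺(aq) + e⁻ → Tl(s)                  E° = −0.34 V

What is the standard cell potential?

+0.20 V

Of the two couples in this cell, the one with the more positive reduction potential is reduced at the cathode: here that is Tl⁺/Tl (−0.34 V); Ga³⁺/Ga (−0.54 V) is the anode.
E°cell = E°(cathode) − E°(anode) = −0.34 − (−0.54) = +0.20 V.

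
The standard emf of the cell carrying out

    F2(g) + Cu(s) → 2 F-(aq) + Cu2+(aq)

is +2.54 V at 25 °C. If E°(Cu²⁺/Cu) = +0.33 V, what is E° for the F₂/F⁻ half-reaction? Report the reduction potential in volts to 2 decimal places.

+2.87 V

In the reaction as written the F₂/F⁻ couple is reduced (cathode) and Cu²⁺/Cu is oxidized (anode), so E°cell = E°(F₂/F⁻) − E°(Cu²⁺/Cu).
E°(F₂/F⁻) = E°cell + E°(anode) = +2.54 + (+0.33) = +2.87 V.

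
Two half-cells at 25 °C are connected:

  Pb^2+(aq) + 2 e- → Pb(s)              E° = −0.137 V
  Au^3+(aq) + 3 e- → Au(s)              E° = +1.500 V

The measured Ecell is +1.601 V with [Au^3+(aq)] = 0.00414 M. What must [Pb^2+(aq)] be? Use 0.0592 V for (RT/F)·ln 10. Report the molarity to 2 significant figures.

0.42 M

The Au³⁺/Au couple has the larger reduction potential, so it is the cathode: E°cell = +1.500 − (−0.137) = +1.637 V and n = 6.
From the Nernst equation, log Q = n(E° − E)/0.0592 = 6·(+1.637 − (+1.601))/0.0592 = 3.649.
For 2 Au^3+(aq) + 3 Pb(s) → 2 Au(s) + 3 Pb^2+(aq), the reaction quotient is Q = [Pb^2+(aq)]^3 / [Au^3+(aq)]^2.
Isolating [Pb^2+(aq)] in Q = 10^{3.649} yields log [Pb^2+(aq)] = −0.372, i.e. 0.42 M.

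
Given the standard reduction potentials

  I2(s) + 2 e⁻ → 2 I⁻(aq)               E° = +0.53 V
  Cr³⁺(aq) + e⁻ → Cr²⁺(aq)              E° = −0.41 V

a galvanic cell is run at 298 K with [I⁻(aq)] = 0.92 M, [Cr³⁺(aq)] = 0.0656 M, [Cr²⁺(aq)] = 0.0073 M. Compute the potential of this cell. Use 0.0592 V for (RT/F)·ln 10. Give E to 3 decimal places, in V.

The I₂/I⁻ couple has the more positive E°, so it is the cathode; Cr³⁺/Cr²⁺ is the anode.
E°cell = E°cat − E°an = +0.53 − (−0.41) = +0.94 V; n = 2.
For the overall reaction I2(s) + 2 Cr²⁺(aq) → 2 I⁻(aq) + 2 Cr³⁺(aq), Q = ([I⁻(aq)]^2·[Cr³⁺(aq)]^2) / [Cr²⁺(aq)]^2 = 68.3, giving log Q = 1.835.
By the Nernst equation, E = +0.94 − (0.0592/2)·(1.835) = +0.886 V.

+0.886 V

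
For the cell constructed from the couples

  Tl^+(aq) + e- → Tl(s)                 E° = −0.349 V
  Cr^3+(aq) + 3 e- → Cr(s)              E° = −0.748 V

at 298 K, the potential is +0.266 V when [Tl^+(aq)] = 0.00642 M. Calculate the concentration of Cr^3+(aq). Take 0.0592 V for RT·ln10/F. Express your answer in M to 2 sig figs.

Tl⁺/Tl is the cathode (higher E°); E°cell = −0.349 − (−0.748) = +0.399 V with n = 3.
Rearranging E = E° − (0.0592/n)·log Q gives log Q = 3(+0.399 − (+0.266))/0.0592 = 6.740.
Balancing electrons gives 3 Tl^+(aq) + Cr(s) → 3 Tl(s) + Cr^3+(aq); thus Q = [Cr^3+(aq)] / [Tl^+(aq)]^3.
Solving for the unknown gives log [Cr^3+(aq)] = 0.163, so [Cr^3+(aq)] ≈ 1.5 M.

1.5 M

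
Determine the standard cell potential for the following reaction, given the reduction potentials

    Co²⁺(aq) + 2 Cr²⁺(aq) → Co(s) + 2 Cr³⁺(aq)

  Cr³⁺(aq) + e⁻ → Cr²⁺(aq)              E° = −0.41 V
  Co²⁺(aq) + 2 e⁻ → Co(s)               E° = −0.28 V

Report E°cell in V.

+0.13 V

Co²⁺(aq) gains electrons, so the Co²⁺/Co couple is the cathode; the Cr³⁺/Cr²⁺ couple is the anode.
E°cell = E°(cathode) − E°(anode) = −0.28 − (−0.41) = +0.13 V.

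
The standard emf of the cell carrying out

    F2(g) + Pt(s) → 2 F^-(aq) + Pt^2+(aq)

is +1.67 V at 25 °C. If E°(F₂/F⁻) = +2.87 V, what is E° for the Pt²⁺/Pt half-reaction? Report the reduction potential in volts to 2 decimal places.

In the reaction as written the F₂/F⁻ couple is reduced (cathode) and Pt²⁺/Pt is oxidized (anode), so E°cell = E°(F₂/F⁻) − E°(Pt²⁺/Pt).
E°(Pt²⁺/Pt) = E°(cathode) − E°cell = +2.87 − (+1.67) = +1.20 V.

+1.20 V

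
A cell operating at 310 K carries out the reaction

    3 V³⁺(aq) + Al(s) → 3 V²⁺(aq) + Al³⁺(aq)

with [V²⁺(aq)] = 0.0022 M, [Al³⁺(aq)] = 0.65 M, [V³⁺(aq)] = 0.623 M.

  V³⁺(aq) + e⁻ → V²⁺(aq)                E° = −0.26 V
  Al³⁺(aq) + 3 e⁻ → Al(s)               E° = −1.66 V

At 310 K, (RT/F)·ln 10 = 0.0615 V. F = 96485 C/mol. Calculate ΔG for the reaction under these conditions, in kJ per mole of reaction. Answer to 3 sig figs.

The standard cell potential is −0.26 − (−1.66) = +1.40 V, with n = 3 electrons in the balanced equation.
Q = ([V²⁺(aq)]^3·[Al³⁺(aq)]) / [V³⁺(aq)]^3 = 2.86×10^−8, so log Q = −7.543 and E = +1.40 − (0.0615/3)(−7.543) = +1.5546 V.
Finally ΔG = −nFE = −(3)(96485 C/mol)(+1.5546 V) = −450 kJ/mol.

−450 kJ/mol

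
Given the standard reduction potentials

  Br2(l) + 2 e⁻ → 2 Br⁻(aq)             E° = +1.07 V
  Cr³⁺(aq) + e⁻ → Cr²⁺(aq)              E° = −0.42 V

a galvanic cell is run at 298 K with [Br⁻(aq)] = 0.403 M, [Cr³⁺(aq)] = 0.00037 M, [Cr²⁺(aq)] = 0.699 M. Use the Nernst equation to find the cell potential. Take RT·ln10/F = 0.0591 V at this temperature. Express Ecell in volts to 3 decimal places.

+1.707 V

The Br₂/Br⁻ couple has the more positive E°, so it is the cathode; Cr³⁺/Cr²⁺ is the anode.
The standard potential is +1.07 − (−0.42) = +1.49 V and the balanced reaction transfers n = 2 electrons.
Balancing gives Br2(l) + 2 Cr²⁺(aq) → 2 Br⁻(aq) + 2 Cr³⁺(aq); hence Q = ([Br⁻(aq)]^2·[Cr³⁺(aq)]^2) / [Cr²⁺(aq)]^2 = 4.55×10^−8 (log Q = −7.342).
Applying E = E° − (RT ln10/nF)·log Q gives +1.49 − (0.0591/2)(−7.342) = +1.707 V.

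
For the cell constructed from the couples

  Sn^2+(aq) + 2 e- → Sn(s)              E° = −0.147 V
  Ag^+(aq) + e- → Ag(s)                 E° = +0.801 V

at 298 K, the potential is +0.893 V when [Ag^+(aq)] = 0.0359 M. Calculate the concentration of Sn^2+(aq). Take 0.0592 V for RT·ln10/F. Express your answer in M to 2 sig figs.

The Ag⁺/Ag couple has the larger reduction potential, so it is the cathode: E°cell = +0.801 − (−0.147) = +0.948 V and n = 2.
Since E = E° − (0.0592/n)·log Q, log Q = n(E° − E)/0.0592 = 1.858.
The balanced reaction is 2 Ag^+(aq) + Sn(s) → 2 Ag(s) + Sn^2+(aq), so Q = [Sn^2+(aq)] / [Ag^+(aq)]^2.
Solving for the unknown gives log [Sn^2+(aq)] = −1.032, so [Sn^2+(aq)] ≈ 0.093 M.

0.093 M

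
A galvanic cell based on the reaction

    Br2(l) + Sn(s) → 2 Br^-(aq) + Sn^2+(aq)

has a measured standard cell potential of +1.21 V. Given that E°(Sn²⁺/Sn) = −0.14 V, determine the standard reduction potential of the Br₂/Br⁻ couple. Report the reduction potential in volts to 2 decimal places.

In the reaction as written the Br₂/Br⁻ couple is reduced (cathode) and Sn²⁺/Sn is oxidized (anode), so E°cell = E°(Br₂/Br⁻) − E°(Sn²⁺/Sn).
E°(Br₂/Br⁻) = E°cell + E°(anode) = +1.21 + (−0.14) = +1.07 V.

+1.07 V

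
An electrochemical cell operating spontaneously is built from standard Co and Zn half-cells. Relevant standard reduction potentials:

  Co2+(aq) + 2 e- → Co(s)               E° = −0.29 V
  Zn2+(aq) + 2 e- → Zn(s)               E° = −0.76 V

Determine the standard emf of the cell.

The Co²⁺/Co couple has the higher E°, so Co ion is reduced (cathode) and Zn is oxidized (anode).
E°cell = E°(cathode) − E°(anode) = −0.29 − (−0.76) = +0.47 V.

+0.47 V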